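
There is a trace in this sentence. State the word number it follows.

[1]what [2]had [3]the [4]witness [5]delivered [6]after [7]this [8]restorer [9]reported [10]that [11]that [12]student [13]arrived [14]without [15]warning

The displaced element is "what" (word 1).
It functions as the direct object of "delivered", so the gap sits immediately after word 5 ("delivered").
Base order: The witness had delivered what after this restorer reported that that student arrived without warning.

5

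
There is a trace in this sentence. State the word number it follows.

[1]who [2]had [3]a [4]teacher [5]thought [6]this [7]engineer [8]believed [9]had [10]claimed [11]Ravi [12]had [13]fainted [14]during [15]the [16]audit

8

The displaced element is "who" (word 1).
It is linked across 2 clause boundaries (Ø → Ø).
It functions as the subject of "claimed", so the gap sits immediately after word 8 ("believed").
Base order: A teacher had thought this engineer believed who had claimed Ravi had fainted during the audit.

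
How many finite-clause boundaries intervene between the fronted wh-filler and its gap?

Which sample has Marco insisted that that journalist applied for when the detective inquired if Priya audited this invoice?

"which sample" is extracted from the PP object of "applied".
Boundaries crossed, outermost first: [that] — 1 in total.

1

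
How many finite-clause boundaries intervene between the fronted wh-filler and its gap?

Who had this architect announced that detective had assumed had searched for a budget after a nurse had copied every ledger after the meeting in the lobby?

"who" is extracted from the subject of "searched".
Boundaries crossed, outermost first: [Ø], [Ø] — 2 in total.

2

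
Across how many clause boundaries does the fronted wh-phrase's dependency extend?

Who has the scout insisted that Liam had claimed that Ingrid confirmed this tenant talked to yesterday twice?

3

"who" is extracted from the PP object of "talked".
Boundaries crossed, outermost first: [that], [that], [Ø] — 3 in total.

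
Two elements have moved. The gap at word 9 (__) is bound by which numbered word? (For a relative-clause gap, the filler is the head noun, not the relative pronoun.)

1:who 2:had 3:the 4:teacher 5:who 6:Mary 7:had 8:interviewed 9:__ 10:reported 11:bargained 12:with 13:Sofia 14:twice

4

The marked gap is inside the relative clause, the direct object of "interviewed".
Its filler is the head noun "teacher" (via "who"), at word 4.
(The other dependency links word 1 to a gap after word 10.)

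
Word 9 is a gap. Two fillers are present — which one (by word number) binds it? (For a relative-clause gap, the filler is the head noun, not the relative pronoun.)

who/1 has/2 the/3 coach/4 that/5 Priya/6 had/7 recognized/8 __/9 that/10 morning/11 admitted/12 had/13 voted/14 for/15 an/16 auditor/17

The marked gap is inside the relative clause, the direct object of "recognized".
Its filler is the head noun "coach" (via "that"), at word 4.
(The other dependency links word 1 to a gap after word 12.)

4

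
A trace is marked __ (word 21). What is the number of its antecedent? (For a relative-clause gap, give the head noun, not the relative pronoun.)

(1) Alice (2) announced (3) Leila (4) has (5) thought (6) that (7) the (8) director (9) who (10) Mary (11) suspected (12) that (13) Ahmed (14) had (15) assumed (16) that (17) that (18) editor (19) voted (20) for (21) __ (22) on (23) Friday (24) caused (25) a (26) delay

8

The gap at 21 is the prepositional object of "voted", inside a relative clause.
The relative pronoun is "who" (word 9); it is bound by the head noun immediately before it.
Its filler is the head noun "director", at word 8.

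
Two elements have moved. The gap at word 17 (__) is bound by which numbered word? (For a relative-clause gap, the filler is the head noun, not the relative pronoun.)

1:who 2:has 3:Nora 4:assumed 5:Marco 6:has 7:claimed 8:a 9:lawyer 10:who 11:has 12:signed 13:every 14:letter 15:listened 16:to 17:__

The marked gap is the object of the preposition "to" of "listened".
Its filler is the fronted wh-phrase "who", at word 1.
(The other dependency links word 9 to a gap after word 10.)

1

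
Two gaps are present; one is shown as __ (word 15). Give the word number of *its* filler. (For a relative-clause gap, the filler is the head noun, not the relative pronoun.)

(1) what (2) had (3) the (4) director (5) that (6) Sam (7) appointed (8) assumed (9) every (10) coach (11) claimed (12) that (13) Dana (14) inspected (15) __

1

The marked gap is the direct object of "inspected".
Its filler is the fronted wh-phrase "what", at word 1.
(The other dependency links word 4 to a gap after word 7.)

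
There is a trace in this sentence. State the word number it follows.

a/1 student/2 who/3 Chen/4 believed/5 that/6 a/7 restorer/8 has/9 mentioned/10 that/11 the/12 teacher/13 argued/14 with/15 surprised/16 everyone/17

15

The displaced element is "a student" (word 2).
It is linked across 2 clause boundaries (that → that).
It functions as the object of the preposition "with" of "argued", so the gap sits immediately after word 15 ("with").
Base order: Chen believed that a restorer has mentioned that the teacher argued with a student.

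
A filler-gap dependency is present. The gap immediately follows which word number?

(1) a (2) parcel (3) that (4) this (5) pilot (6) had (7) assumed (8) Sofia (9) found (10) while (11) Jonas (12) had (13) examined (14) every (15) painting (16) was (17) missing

The displaced element is "a parcel" (word 2).
It is linked across 1 clause boundary (Ø).
It functions as the direct object of "found", so the gap sits immediately after word 9 ("found").
Base order: This pilot had assumed Sofia found a parcel while Jonas had examined every painting.

9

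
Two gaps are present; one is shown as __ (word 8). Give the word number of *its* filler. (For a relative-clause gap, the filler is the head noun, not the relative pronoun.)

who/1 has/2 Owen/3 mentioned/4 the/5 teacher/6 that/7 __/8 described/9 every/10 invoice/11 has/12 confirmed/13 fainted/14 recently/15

The marked gap is inside the relative clause, the subject of "described".
Its filler is the head noun "teacher" (via "that"), at word 6.
(The other dependency links word 1 to a gap after word 13.)

6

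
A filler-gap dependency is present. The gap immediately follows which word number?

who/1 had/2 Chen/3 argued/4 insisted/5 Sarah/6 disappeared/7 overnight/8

The displaced element is "who" (word 1).
It is linked across 1 clause boundary (Ø).
It functions as the subject of "insisted", so the gap sits immediately after word 4 ("argued").
Base order: Chen had argued that who insisted Sarah disappeared overnight.

4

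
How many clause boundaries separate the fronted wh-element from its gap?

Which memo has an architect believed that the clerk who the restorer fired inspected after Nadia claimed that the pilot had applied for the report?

1

"which memo" is extracted from the object of "inspected".
Boundaries crossed, outermost first: [that] — 1 in total.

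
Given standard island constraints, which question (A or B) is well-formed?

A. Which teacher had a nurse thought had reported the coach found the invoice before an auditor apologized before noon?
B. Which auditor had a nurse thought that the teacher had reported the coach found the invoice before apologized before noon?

A

In B, the wh-phrase is extracted from inside an adjunct island (introduced by "before"), which blocks movement.
In A, the extraction path crosses only that-complement boundaries, which are transparent.
So A is grammatical.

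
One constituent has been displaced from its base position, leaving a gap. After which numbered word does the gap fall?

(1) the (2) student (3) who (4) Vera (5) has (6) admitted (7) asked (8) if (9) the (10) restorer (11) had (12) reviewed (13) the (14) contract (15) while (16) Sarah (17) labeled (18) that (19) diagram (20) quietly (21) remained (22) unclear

6

The displaced element is "the student" (word 2).
It is linked across 1 clause boundary (Ø).
It functions as the subject of "asked", so the gap sits immediately after word 6 ("admitted").
Base order: Vera has admitted the student asked if the restorer had reviewed the contract while Sarah labeled that diagram quietly.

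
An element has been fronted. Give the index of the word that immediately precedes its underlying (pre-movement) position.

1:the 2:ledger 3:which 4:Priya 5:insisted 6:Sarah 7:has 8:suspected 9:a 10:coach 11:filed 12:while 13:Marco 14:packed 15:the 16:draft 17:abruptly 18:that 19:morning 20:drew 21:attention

The displaced element is "the ledger" (word 2).
It is linked across 2 clause boundaries (Ø → Ø).
It functions as the direct object of "filed", so the gap sits immediately after word 11 ("filed").
Base order: Priya insisted Sarah has suspected a coach filed the ledger while Marco packed the draft abruptly that morning.

11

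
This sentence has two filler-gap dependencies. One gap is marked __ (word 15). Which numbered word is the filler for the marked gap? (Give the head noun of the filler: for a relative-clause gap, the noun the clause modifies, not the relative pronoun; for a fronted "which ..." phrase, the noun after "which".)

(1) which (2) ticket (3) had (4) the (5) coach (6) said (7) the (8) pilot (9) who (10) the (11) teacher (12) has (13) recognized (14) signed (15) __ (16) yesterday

The marked gap is the direct object of "signed".
Its filler is the fronted wh-phrase "which ticket", at word 2.
(The other dependency links word 8 to a gap after word 13.)

2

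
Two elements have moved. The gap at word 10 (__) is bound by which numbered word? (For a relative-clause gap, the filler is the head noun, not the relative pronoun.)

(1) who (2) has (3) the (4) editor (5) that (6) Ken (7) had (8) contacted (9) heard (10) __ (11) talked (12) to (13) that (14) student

The marked gap is the subject of "talked".
Its filler is the fronted wh-phrase "who", at word 1.
(The other dependency links word 4 to a gap after word 8.)

1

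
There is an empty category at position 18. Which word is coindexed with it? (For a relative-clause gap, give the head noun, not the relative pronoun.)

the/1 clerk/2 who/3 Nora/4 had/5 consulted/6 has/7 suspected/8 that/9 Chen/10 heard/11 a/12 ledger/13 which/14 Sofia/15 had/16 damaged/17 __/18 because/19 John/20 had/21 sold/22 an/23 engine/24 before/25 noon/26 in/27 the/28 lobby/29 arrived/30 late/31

13

The gap at 18 is the object of "damaged", inside a relative clause.
The relative pronoun is "which" (word 14); it is bound by the head noun immediately before it.
Its filler is the head noun "ledger", at word 13.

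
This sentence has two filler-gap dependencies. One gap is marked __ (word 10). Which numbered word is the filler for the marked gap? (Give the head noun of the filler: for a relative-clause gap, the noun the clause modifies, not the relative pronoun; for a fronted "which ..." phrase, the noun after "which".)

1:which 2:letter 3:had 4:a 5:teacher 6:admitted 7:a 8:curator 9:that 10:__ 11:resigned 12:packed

8

The marked gap is inside the relative clause, the subject of "resigned".
Its filler is the head noun "curator" (via "that"), at word 8.
(The other dependency links word 2 to a gap after word 12.)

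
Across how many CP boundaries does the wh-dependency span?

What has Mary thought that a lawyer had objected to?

"what" is extracted from the PP object of "objected".
Boundaries crossed, outermost first: [that] — 1 in total.

1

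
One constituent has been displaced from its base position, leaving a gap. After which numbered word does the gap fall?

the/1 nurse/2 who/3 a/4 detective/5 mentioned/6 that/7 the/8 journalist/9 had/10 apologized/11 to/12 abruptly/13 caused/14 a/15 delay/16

The displaced element is "the nurse" (word 2).
It is linked across 1 clause boundary (that).
It functions as the object of the preposition "to" of "apologized", so the gap sits immediately after word 12 ("to").
Base order: A detective mentioned that the journalist had apologized to the nurse abruptly.

12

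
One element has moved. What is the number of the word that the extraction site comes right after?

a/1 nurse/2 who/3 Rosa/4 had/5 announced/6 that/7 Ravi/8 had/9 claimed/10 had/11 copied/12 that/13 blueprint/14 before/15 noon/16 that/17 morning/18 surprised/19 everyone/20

The displaced element is "a nurse" (word 2).
It is linked across 2 clause boundaries (that → Ø).
It functions as the subject of "copied", so the gap sits immediately after word 10 ("claimed").
Base order: Rosa had announced that Ravi had claimed that a nurse had copied that blueprint before noon that morning.

10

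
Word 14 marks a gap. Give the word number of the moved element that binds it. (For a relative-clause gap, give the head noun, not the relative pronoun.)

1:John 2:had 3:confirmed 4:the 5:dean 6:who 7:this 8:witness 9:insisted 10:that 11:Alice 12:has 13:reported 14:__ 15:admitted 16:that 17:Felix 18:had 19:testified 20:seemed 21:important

The gap at 14 is the subject of "admitted", inside a relative clause.
The relative pronoun is "who" (word 6); it is bound by the head noun immediately before it.
Its filler is the head noun "dean", at word 5.

5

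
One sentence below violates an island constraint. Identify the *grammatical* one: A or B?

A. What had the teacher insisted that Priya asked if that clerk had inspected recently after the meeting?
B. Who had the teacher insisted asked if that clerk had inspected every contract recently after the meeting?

In A, the wh-phrase is extracted from inside a wh-island (introduced by "if"), which blocks movement.
In B, the extraction path crosses only that-complement boundaries, which are transparent.
So B is grammatical.

B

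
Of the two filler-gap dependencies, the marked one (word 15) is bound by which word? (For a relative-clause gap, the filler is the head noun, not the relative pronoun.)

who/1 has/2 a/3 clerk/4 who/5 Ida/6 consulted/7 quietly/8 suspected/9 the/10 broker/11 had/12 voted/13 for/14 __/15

1

The marked gap is the object of the preposition "for" of "voted".
Its filler is the fronted wh-phrase "who", at word 1.
(The other dependency links word 4 to a gap after word 7.)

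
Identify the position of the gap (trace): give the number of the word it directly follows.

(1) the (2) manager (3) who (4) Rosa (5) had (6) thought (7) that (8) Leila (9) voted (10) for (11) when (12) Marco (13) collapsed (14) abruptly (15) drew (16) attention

10

The displaced element is "the manager" (word 2).
It is linked across 1 clause boundary (that).
It functions as the object of the preposition "for" of "voted", so the gap sits immediately after word 10 ("for").
Base order: Rosa had thought that Leila voted for the manager when Marco collapsed abruptly.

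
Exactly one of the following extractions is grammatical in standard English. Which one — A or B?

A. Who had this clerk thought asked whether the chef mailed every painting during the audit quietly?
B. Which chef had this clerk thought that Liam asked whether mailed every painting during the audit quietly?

A

In B, the wh-phrase is extracted from inside a wh-island (introduced by "whether"), which blocks movement.
In A, the extraction path crosses only that-complement boundaries, which are transparent.
So A is grammatical.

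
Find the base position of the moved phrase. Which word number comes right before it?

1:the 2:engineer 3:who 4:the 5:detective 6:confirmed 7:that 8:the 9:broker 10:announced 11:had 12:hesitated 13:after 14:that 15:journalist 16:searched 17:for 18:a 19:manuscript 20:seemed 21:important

The displaced element is "the engineer" (word 2).
It is linked across 2 clause boundaries (that → Ø).
It functions as the subject of "hesitated", so the gap sits immediately after word 10 ("announced").
Base order: The detective confirmed that the broker announced the engineer had hesitated after that journalist searched for a manuscript.

10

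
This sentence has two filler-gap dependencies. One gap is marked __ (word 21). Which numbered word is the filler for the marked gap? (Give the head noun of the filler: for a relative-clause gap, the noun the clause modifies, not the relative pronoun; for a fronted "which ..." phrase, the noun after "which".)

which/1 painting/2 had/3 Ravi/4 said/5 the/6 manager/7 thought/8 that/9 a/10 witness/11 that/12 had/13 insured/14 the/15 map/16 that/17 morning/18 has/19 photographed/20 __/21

2

The marked gap is the direct object of "photographed".
Its filler is the fronted wh-phrase "which painting", at word 2.
(The other dependency links word 11 to a gap after word 12.)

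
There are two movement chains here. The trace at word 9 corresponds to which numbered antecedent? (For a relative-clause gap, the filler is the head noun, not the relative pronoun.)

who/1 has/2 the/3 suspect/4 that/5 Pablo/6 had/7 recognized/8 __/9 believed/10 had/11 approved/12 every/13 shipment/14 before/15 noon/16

The marked gap is inside the relative clause, the direct object of "recognized".
Its filler is the head noun "suspect" (via "that"), at word 4.
(The other dependency links word 1 to a gap after word 10.)

4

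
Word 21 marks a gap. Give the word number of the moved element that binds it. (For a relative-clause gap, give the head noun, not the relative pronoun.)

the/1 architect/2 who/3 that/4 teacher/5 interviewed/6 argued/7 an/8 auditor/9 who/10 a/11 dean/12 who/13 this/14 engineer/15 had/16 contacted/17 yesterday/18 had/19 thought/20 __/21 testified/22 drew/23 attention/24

The gap at 21 is the subject of "testified", inside a relative clause.
The relative pronoun is "who" (word 10); it is bound by the head noun immediately before it.
Its filler is the head noun "auditor", at word 9.

9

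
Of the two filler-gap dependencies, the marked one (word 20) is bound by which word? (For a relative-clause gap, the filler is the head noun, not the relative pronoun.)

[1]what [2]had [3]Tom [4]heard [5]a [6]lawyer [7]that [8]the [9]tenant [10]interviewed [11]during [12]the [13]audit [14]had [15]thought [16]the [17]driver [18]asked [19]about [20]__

1

The marked gap is the object of the preposition "about" of "asked".
Its filler is the fronted wh-phrase "what", at word 1.
(The other dependency links word 6 to a gap after word 10.)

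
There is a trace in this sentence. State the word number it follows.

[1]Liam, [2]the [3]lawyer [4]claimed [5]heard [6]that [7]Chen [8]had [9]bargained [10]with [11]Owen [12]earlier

The displaced element is "Liam" (word 1).
It is linked across 1 clause boundary (Ø).
It functions as the subject of "heard", so the gap sits immediately after word 4 ("claimed").
Base order: The lawyer claimed Liam heard that Chen had bargained with Owen earlier.

4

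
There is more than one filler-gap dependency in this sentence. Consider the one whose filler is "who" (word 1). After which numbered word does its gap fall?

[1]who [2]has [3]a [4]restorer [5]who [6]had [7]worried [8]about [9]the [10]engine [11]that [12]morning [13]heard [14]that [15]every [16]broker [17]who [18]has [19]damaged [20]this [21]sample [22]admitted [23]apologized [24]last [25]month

22

The displaced element is "who" (word 1).
It is linked across 2 clause boundaries (that → Ø).
It functions as the subject of "apologized", so the gap sits immediately after word 22 ("admitted").
Base order: A restorer who had worried about the engine that morning has heard that every broker who has damaged this sample admitted that who apologized last month.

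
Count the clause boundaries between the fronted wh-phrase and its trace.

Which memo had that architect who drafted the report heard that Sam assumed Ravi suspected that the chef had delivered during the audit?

"which memo" is extracted from the object of "delivered".
Boundaries crossed, outermost first: [that], [Ø], [that] — 3 in total.

3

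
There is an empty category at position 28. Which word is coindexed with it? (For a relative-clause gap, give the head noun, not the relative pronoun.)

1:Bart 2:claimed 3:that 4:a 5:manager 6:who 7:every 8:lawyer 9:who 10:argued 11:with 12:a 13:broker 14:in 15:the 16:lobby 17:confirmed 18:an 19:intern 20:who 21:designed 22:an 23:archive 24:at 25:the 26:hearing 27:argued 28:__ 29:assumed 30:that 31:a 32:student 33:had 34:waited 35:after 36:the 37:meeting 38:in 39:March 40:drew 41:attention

5

The gap at 28 is the subject of "assumed", inside a relative clause.
The relative pronoun is "who" (word 6); it is bound by the head noun immediately before it.
Its filler is the head noun "manager", at word 5.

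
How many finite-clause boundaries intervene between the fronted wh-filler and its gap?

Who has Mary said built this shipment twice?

1

"who" is extracted from the subject of "built".
Boundaries crossed, outermost first: [Ø] — 1 in total.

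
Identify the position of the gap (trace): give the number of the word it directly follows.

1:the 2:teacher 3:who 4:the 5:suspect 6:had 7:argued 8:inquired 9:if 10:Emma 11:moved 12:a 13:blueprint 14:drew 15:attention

The displaced element is "the teacher" (word 2).
It is linked across 1 clause boundary (Ø).
It functions as the subject of "inquired", so the gap sits immediately after word 7 ("argued").
Base order: The suspect had argued that the teacher inquired if Emma moved a blueprint.

7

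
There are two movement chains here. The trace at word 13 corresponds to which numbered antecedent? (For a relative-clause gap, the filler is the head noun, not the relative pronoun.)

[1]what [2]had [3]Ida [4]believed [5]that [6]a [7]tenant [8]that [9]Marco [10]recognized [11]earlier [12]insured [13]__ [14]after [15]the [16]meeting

1

The marked gap is the direct object of "insured".
Its filler is the fronted wh-phrase "what", at word 1.
(The other dependency links word 7 to a gap after word 10.)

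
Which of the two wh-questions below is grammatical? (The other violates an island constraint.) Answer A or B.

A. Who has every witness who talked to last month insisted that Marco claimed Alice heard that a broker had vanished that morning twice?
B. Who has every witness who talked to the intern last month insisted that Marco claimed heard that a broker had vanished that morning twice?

In A, the wh-phrase is extracted from inside a complex-NP island (relative clause) (introduced by "who"), which blocks movement.
In B, the extraction path crosses only that-complement boundaries, which are transparent.
So B is grammatical.

B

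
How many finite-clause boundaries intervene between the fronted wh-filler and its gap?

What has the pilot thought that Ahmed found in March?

"what" is extracted from the object of "found".
Boundaries crossed, outermost first: [that] — 1 in total.

1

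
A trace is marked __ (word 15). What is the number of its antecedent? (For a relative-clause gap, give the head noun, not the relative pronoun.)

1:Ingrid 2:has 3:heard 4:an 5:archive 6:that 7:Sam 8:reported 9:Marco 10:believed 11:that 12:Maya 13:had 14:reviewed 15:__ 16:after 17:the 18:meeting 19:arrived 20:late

The gap at 15 is the object of "reviewed", inside a relative clause.
The relative pronoun is "that" (word 6); it is bound by the head noun immediately before it.
Its filler is the head noun "archive", at word 5.

5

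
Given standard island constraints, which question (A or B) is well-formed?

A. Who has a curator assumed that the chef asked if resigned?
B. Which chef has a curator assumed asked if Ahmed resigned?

In A, the wh-phrase is extracted from inside a wh-island (introduced by "if"), which blocks movement.
In B, the extraction path crosses only that-complement boundaries, which are transparent.
So B is grammatical.

B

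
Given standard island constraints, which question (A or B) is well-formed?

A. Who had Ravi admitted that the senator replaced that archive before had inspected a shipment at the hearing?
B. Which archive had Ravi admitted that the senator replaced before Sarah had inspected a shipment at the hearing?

In A, the wh-phrase is extracted from inside an adjunct island (introduced by "before"), which blocks movement.
In B, the extraction path crosses only that-complement boundaries, which are transparent.
So B is grammatical.

B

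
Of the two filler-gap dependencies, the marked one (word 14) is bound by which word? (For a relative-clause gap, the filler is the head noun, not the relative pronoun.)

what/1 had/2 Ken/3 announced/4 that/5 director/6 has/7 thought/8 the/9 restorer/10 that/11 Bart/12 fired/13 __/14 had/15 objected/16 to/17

10

The marked gap is inside the relative clause, the direct object of "fired".
Its filler is the head noun "restorer" (via "that"), at word 10.
(The other dependency links word 1 to a gap after word 17.)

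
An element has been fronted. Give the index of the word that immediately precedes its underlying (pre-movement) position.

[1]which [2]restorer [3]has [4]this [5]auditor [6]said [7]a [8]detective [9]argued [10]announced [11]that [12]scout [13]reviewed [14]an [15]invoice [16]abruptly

The displaced element is "which restorer" (word 2).
It is linked across 2 clause boundaries (Ø → Ø).
It functions as the subject of "announced", so the gap sits immediately after word 9 ("argued").
Base order: This auditor has said a detective argued that which restorer announced that scout reviewed an invoice abruptly.

9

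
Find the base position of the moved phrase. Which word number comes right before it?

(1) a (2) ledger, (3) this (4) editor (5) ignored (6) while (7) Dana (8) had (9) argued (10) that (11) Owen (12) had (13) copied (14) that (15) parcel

5

The displaced element is "a ledger" (word 2).
It functions as the direct object of "ignored", so the gap sits immediately after word 5 ("ignored").
Base order: This editor ignored a ledger while Dana had argued that Owen had copied that parcel.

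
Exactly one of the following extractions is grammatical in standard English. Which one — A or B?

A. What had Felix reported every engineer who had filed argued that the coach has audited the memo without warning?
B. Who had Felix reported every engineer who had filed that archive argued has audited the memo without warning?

B

In A, the wh-phrase is extracted from inside a complex-NP island (relative clause) (introduced by "who"), which blocks movement.
In B, the extraction path crosses only that-complement boundaries, which are transparent.
So B is grammatical.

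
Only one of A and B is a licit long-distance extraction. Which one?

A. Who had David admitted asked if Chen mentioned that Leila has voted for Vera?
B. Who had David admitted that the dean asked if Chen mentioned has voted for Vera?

A

In B, the wh-phrase is extracted from inside a wh-island (introduced by "if"), which blocks movement.
In A, the extraction path crosses only that-complement boundaries, which are transparent.
So A is grammatical.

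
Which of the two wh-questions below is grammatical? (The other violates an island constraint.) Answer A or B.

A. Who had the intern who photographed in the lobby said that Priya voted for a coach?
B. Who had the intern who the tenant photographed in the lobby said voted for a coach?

In A, the wh-phrase is extracted from inside a complex-NP island (relative clause) (introduced by "who"), which blocks movement.
In B, the extraction path crosses only that-complement boundaries, which are transparent.
So B is grammatical.

B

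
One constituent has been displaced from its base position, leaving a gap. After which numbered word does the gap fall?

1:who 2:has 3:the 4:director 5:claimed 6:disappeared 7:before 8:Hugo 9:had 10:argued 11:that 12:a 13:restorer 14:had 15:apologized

5

The displaced element is "who" (word 1).
It is linked across 1 clause boundary (Ø).
It functions as the subject of "disappeared", so the gap sits immediately after word 5 ("claimed").
Base order: The director has claimed that who disappeared before Hugo had argued that a restorer had apologized.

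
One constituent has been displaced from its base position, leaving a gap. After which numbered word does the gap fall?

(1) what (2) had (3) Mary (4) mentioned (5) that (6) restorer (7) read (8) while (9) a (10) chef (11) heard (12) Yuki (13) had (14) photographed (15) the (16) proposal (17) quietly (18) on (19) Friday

7

The displaced element is "what" (word 1).
It is linked across 1 clause boundary (Ø).
It functions as the direct object of "read", so the gap sits immediately after word 7 ("read").
Base order: Mary had mentioned that restorer read what while a chef heard Yuki had photographed the proposal quietly on Friday.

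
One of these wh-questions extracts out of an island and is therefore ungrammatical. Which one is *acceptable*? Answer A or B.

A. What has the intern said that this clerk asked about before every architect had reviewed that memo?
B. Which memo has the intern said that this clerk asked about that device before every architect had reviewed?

In B, the wh-phrase is extracted from inside an adjunct island (introduced by "before"), which blocks movement.
In A, the extraction path crosses only that-complement boundaries, which are transparent.
So A is grammatical.

A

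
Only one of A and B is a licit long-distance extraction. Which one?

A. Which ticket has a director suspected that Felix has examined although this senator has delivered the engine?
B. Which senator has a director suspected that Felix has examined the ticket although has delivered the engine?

In B, the wh-phrase is extracted from inside an adjunct island (introduced by "although"), which blocks movement.
In A, the extraction path crosses only that-complement boundaries, which are transparent.
So A is grammatical.

A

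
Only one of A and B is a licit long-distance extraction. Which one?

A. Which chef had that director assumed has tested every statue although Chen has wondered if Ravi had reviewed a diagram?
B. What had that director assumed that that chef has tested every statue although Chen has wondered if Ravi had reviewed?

In B, the wh-phrase is extracted from inside an adjunct island (introduced by "although"), which blocks movement.
In A, the extraction path crosses only that-complement boundaries, which are transparent.
So A is grammatical.

A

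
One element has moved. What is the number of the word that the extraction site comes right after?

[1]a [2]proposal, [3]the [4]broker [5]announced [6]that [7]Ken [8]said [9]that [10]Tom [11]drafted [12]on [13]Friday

11

The displaced element is "a proposal" (word 2).
It is linked across 2 clause boundaries (that → that).
It functions as the direct object of "drafted", so the gap sits immediately after word 11 ("drafted").
Base order: The broker announced that Ken said that Tom drafted a proposal on Friday.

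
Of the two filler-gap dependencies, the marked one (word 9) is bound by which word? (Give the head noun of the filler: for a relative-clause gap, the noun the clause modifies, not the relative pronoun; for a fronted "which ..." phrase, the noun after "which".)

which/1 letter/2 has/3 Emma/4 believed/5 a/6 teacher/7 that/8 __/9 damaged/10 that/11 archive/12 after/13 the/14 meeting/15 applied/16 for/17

7

The marked gap is inside the relative clause, the subject of "damaged".
Its filler is the head noun "teacher" (via "that"), at word 7.
(The other dependency links word 2 to a gap after word 17.)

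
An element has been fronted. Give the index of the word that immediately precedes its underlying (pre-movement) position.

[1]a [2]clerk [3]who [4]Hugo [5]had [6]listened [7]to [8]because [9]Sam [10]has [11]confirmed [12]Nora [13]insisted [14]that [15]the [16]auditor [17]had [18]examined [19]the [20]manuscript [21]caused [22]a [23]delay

7

The displaced element is "a clerk" (word 2).
It functions as the object of the preposition "to" of "listened", so the gap sits immediately after word 7 ("to").
Base order: Hugo had listened to a clerk because Sam has confirmed Nora insisted that the auditor had examined the manuscript.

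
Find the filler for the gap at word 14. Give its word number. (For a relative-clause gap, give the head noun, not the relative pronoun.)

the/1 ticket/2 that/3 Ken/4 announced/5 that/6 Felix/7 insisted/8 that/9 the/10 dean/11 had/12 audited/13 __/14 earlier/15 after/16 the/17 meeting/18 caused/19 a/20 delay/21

2

The gap at 14 is the object of "audited", inside a relative clause.
The relative pronoun is "that" (word 3); it is bound by the head noun immediately before it.
Its filler is the head noun "ticket", at word 2.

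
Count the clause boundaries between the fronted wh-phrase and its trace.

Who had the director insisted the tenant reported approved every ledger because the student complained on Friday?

2

"who" is extracted from the subject of "approved".
Boundaries crossed, outermost first: [Ø], [Ø] — 2 in total.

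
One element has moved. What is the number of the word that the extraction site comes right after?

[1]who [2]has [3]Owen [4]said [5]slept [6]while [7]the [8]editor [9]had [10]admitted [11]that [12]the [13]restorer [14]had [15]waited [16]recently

4

The displaced element is "who" (word 1).
It is linked across 1 clause boundary (Ø).
It functions as the subject of "slept", so the gap sits immediately after word 4 ("said").
Base order: Owen has said who slept while the editor had admitted that the restorer had waited recently.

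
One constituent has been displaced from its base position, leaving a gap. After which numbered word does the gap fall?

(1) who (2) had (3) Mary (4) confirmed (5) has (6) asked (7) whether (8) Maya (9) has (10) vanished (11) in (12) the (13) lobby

The displaced element is "who" (word 1).
It is linked across 1 clause boundary (Ø).
It functions as the subject of "asked", so the gap sits immediately after word 4 ("confirmed").
Base order: Mary had confirmed that who has asked whether Maya has vanished in the lobby.

4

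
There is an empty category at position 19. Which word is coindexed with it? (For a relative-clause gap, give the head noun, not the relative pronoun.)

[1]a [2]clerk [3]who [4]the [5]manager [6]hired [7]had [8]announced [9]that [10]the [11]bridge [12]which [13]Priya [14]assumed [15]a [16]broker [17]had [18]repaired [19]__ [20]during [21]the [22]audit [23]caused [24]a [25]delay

11

The gap at 19 is the object of "repaired", inside a relative clause.
The relative pronoun is "which" (word 12); it is bound by the head noun immediately before it.
Its filler is the head noun "bridge", at word 11.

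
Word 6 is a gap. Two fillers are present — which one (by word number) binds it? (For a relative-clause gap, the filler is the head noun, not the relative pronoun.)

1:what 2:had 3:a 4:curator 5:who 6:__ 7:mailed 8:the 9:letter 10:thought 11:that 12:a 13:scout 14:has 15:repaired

The marked gap is inside the relative clause, the subject of "mailed".
Its filler is the head noun "curator" (via "who"), at word 4.
(The other dependency links word 1 to a gap after word 15.)

4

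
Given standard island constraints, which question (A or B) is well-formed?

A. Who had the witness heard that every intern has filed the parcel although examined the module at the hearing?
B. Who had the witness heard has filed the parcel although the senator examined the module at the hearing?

In A, the wh-phrase is extracted from inside an adjunct island (introduced by "although"), which blocks movement.
In B, the extraction path crosses only that-complement boundaries, which are transparent.
So B is grammatical.

B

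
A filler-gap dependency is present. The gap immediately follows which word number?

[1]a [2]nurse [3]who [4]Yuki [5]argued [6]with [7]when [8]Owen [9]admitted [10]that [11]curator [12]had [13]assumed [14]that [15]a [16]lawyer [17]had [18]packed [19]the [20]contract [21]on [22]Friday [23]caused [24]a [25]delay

6

The displaced element is "a nurse" (word 2).
It functions as the object of the preposition "with" of "argued", so the gap sits immediately after word 6 ("with").
Base order: Yuki argued with a nurse when Owen admitted that curator had assumed that a lawyer had packed the contract on Friday.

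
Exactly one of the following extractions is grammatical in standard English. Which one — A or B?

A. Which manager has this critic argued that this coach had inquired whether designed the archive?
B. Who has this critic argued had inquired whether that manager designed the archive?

In A, the wh-phrase is extracted from inside a wh-island (introduced by "whether"), which blocks movement.
In B, the extraction path crosses only that-complement boundaries, which are transparent.
So B is grammatical.

B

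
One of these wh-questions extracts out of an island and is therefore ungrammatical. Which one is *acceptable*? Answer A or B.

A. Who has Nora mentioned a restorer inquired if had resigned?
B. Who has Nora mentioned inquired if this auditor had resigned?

In A, the wh-phrase is extracted from inside a wh-island (introduced by "if"), which blocks movement.
In B, the extraction path crosses only that-complement boundaries, which are transparent.
So B is grammatical.

B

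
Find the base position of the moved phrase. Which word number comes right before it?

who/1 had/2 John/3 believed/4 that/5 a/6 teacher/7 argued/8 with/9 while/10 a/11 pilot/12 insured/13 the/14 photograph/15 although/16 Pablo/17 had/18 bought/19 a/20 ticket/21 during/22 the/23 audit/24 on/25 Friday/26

The displaced element is "who" (word 1).
It is linked across 1 clause boundary (that).
It functions as the object of the preposition "with" of "argued", so the gap sits immediately after word 9 ("with").
Base order: John had believed that a teacher argued with who while a pilot insured the photograph although Pablo had bought a ticket during the audit on Friday.

9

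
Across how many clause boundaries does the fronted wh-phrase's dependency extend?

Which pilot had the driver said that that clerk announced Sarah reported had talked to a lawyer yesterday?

3

"which pilot" is extracted from the subject of "talked".
Boundaries crossed, outermost first: [that], [Ø], [Ø] — 3 in total.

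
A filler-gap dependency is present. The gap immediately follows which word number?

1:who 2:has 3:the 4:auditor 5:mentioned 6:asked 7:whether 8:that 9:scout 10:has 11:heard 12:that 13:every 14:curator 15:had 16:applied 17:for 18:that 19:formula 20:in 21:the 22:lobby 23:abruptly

The displaced element is "who" (word 1).
It is linked across 1 clause boundary (Ø).
It functions as the subject of "asked", so the gap sits immediately after word 5 ("mentioned").
Base order: The auditor has mentioned that who asked whether that scout has heard that every curator had applied for that formula in the lobby abruptly.

5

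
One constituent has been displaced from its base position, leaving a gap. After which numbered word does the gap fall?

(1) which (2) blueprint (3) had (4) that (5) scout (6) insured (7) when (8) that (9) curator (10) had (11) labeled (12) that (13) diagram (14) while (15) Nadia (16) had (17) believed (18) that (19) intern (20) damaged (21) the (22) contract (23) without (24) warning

6

The displaced element is "which blueprint" (word 2).
It functions as the direct object of "insured", so the gap sits immediately after word 6 ("insured").
Base order: That scout had insured which blueprint when that curator had labeled that diagram while Nadia had believed that intern damaged the contract without warning.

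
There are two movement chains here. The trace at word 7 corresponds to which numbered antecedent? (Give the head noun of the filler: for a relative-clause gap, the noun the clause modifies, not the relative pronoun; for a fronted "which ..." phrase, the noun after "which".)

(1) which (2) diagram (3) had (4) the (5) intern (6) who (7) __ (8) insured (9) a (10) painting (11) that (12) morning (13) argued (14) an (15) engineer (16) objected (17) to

The marked gap is inside the relative clause, the subject of "insured".
Its filler is the head noun "intern" (via "who"), at word 5.
(The other dependency links word 2 to a gap after word 17.)

5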